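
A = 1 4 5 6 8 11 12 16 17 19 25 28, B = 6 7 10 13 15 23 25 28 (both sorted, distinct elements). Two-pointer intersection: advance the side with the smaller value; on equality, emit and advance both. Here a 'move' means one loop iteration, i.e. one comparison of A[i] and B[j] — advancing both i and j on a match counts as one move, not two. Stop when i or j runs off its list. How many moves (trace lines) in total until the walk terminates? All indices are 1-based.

[i=1,j=1] 1<6 → i++
[i=2,j=1] 4<6 → i++
[i=3,j=1] 5<6 → i++
[i=4,j=1] 6==6 emit → i++,j++
[i=5,j=2] 8>7 → j++
[i=5,j=3] 8<10 → i++
[i=6,j=3] 11>10 → j++
[i=6,j=4] 11<13 → i++
[i=7,j=4] 12<13 → i++
[i=8,j=4] 16>13 → j++
[i=8,j=5] 16>15 → j++
[i=8,j=6] 16<23 → i++
[i=9,j=6] 17<23 → i++
[i=10,j=6] 19<23 → i++
[i=11,j=6] 25>23 → j++
[i=11,j=7] 25==25 emit → i++,j++
[i=12,j=8] 28==28 emit → i++,j++

17 moves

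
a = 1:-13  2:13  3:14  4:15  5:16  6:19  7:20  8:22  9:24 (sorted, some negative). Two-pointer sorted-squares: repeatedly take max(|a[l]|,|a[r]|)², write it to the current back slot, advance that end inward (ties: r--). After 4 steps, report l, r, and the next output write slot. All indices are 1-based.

[1,9] |-13|<=|24| out[9]=576 → r--
[1,8] |-13|<=|22| out[8]=484 → r--
[1,7] |-13|<=|20| out[7]=400 → r--
[1,6] |-13|<=|19| out[6]=361 → r--

l=1, r=5, next write slot=5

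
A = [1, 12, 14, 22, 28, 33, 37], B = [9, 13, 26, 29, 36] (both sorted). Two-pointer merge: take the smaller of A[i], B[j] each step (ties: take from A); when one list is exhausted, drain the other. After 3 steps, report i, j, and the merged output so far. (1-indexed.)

[i=1,j=1] A[i]=1<=B[j]=9 take 1 → i++
[i=2,j=1] A[i]=12>B[j]=9 take 9 → j++
[i=2,j=2] A[i]=12<=B[j]=13 take 12 → i++

i=3, j=2, merged so far=[1, 9, 12]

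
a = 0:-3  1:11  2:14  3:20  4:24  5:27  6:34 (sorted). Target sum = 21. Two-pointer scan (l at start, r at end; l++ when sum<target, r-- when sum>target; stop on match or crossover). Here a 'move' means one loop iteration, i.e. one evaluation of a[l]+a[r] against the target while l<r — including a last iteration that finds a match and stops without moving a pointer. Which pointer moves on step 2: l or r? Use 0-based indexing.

[0,6] -3+34=31 >21 → r--
[0,5] -3+27=24 >21 → r--

r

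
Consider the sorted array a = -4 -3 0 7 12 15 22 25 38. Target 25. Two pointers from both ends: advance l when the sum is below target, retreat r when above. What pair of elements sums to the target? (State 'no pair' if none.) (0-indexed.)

l=0 r=8: -4+38=34 >25, r--
l=0 r=7: -4+25=21 <25, l++
l=1 r=7: -3+25=22 <25, l++
l=2 r=7: 0+25=25, found

(0, 25)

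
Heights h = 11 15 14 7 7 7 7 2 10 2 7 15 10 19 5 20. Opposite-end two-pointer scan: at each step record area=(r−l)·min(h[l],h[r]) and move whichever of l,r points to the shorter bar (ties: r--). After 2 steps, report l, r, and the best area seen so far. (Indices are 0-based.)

l=0 r=15: min(11,20)*15=165 best=165 *, l++
l=1 r=15: min(15,20)*14=210 best=210 *, l++

l=2, r=15, best area=210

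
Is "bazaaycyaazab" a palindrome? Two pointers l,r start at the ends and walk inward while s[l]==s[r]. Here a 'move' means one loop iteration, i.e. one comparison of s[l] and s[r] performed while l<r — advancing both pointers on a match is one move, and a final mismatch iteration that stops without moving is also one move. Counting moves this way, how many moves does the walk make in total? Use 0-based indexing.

6 moves

[0,12] 'b'=='b' → l++,r--
[1,11] 'a'=='a' → l++,r--
[2,10] 'z'=='z' → l++,r--
[3,9] 'a'=='a' → l++,r--
[4,8] 'a'=='a' → l++,r--
[5,7] 'y'=='y' → l++,r--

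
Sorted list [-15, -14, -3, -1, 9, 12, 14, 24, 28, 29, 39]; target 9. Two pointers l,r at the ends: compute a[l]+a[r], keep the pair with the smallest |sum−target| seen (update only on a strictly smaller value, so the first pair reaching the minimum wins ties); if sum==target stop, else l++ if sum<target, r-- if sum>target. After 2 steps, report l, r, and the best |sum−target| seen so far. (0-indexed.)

l=0, r=8, best |Δ|=5

l=0 r=10: -15+39=24 d=15 *, r--
l=0 r=9: -15+29=14 d=5 *, r--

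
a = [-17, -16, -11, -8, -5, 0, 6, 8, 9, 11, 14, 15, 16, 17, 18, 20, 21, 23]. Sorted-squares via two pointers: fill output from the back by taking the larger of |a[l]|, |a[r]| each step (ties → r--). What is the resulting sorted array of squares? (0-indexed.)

l=0 r=17: |-17|<=|23| out[17]=529, r--
l=0 r=16: |-17|<=|21| out[16]=441, r--
l=0 r=15: |-17|<=|20| out[15]=400, r--
l=0 r=14: |-17|<=|18| out[14]=324, r--
l=0 r=13: |-17|<=|17| out[13]=289, r--
l=0 r=12: |-17|>|16| out[12]=289, l++
l=1 r=12: |-16|<=|16| out[11]=256, r--
l=1 r=11: |-16|>|15| out[10]=256, l++
l=2 r=11: |-11|<=|15| out[9]=225, r--
l=2 r=10: |-11|<=|14| out[8]=196, r--
l=2 r=9: |-11|<=|11| out[7]=121, r--
l=2 r=8: |-11|>|9| out[6]=121, l++
l=3 r=8: |-8|<=|9| out[5]=81, r--
l=3 r=7: |-8|<=|8| out[4]=64, r--
l=3 r=6: |-8|>|6| out[3]=64, l++
l=4 r=6: |-5|<=|6| out[2]=36, r--
l=4 r=5: |-5|>|0| out[1]=25, l++
l=5 r=5: |0|<=|0| out[0]=0, r--

[0, 25, 36, 64, 64, 81, 121, 121, 196, 225, 256, 256, 289, 289, 324, 400, 441, 529]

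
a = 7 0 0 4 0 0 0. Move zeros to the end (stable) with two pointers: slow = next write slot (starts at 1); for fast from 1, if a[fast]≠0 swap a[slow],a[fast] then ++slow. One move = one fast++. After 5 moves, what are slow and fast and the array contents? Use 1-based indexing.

slow=1 fast=1: a[fast]=7≠0 swap→a[1]=7, slow++,fast++
slow=2 fast=2: a[fast]=0, fast++
slow=2 fast=3: a[fast]=0, fast++
slow=2 fast=4: a[fast]=4≠0 swap→a[2]=4, slow++,fast++
slow=3 fast=5: a[fast]=0, fast++

slow=3, fast=6, a=[7, 4, 0, 0, 0, 0, 0]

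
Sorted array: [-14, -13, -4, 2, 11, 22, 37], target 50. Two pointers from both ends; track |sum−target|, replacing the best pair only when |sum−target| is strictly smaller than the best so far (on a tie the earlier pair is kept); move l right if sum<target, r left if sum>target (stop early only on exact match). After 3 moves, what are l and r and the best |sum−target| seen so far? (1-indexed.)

[1,7] -14+37=23 d=27 * → l++
[2,7] -13+37=24 d=26 * → l++
[3,7] -4+37=33 d=17 * → l++

l=4, r=7, best |Δ|=17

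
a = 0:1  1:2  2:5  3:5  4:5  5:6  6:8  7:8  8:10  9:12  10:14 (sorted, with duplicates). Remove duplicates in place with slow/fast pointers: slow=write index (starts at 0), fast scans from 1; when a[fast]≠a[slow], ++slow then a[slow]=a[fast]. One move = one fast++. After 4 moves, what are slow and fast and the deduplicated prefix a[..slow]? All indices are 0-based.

slow=2, fast=5, prefix=[1, 2, 5]

(s=0,f=1) a[fast]=2≠a[slow]=1 write a[1]=2 → slow++,fast++
(s=1,f=2) a[fast]=5≠a[slow]=2 write a[2]=5 → slow++,fast++
(s=2,f=3) a[fast]=5=a[slow] dup → fast++
(s=2,f=4) a[fast]=5=a[slow] dup → fast++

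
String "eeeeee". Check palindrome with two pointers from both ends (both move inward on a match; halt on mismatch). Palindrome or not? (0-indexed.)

palindrome

[0,5] 'e'=='e' → l++,r--
[1,4] 'e'=='e' → l++,r--
[2,3] 'e'=='e' → l++,r--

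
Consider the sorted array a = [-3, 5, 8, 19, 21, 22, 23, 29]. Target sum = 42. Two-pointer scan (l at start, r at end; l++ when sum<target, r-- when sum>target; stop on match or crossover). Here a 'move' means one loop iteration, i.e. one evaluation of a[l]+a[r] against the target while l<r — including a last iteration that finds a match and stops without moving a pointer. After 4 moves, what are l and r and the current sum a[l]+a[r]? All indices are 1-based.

l=4, r=7, sum=42

[1,8] -3+29=26 <42 → l++
[2,8] 5+29=34 <42 → l++
[3,8] 8+29=37 <42 → l++
[4,8] 19+29=48 >42 → r--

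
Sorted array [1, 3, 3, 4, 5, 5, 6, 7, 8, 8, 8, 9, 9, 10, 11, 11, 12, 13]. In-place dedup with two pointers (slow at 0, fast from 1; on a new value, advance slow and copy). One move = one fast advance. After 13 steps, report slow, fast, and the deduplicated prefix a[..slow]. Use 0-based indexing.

slow=8, fast=14, prefix=[1, 3, 4, 5, 6, 7, 8, 9, 10]

(s=0,f=1) a[fast]=3≠a[slow]=1 write a[1]=3 → slow++,fast++
(s=1,f=2) a[fast]=3=a[slow] dup → fast++
(s=1,f=3) a[fast]=4≠a[slow]=3 write a[2]=4 → slow++,fast++
(s=2,f=4) a[fast]=5≠a[slow]=4 write a[3]=5 → slow++,fast++
(s=3,f=5) a[fast]=5=a[slow] dup → fast++
(s=3,f=6) a[fast]=6≠a[slow]=5 write a[4]=6 → slow++,fast++
(s=4,f=7) a[fast]=7≠a[slow]=6 write a[5]=7 → slow++,fast++
(s=5,f=8) a[fast]=8≠a[slow]=7 write a[6]=8 → slow++,fast++
(s=6,f=9) a[fast]=8=a[slow] dup → fast++
(s=6,f=10) a[fast]=8=a[slow] dup → fast++
(s=6,f=11) a[fast]=9≠a[slow]=8 write a[7]=9 → slow++,fast++
(s=7,f=12) a[fast]=9=a[slow] dup → fast++
(s=7,f=13) a[fast]=10≠a[slow]=9 write a[8]=10 → slow++,fast++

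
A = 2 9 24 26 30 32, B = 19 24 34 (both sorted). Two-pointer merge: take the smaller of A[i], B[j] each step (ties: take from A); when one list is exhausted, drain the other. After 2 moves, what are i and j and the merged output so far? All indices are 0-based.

i=2, j=0, merged so far=[2, 9]

i=0 j=0: A[i]=2<=B[j]=19 take 2, i++
i=1 j=0: A[i]=9<=B[j]=19 take 9, i++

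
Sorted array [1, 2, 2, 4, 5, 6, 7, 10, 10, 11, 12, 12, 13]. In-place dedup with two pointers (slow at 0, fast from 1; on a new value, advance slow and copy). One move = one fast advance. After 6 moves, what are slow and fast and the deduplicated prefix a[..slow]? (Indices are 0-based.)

(s=0,f=1) a[fast]=2≠a[slow]=1 write a[1]=2 → slow++,fast++
(s=1,f=2) a[fast]=2=a[slow] dup → fast++
(s=1,f=3) a[fast]=4≠a[slow]=2 write a[2]=4 → slow++,fast++
(s=2,f=4) a[fast]=5≠a[slow]=4 write a[3]=5 → slow++,fast++
(s=3,f=5) a[fast]=6≠a[slow]=5 write a[4]=6 → slow++,fast++
(s=4,f=6) a[fast]=7≠a[slow]=6 write a[5]=7 → slow++,fast++

slow=5, fast=7, prefix=[1, 2, 4, 5, 6, 7]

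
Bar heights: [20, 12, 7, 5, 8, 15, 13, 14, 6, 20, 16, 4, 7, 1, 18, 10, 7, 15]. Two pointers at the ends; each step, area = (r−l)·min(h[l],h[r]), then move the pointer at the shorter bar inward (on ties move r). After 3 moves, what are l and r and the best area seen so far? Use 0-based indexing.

l=0, r=14, best area=255

[0,17] min(20,15)*17=255 best=255 * → r--
[0,16] min(20,7)*16=112 best=255 → r--
[0,15] min(20,10)*15=150 best=255 → r--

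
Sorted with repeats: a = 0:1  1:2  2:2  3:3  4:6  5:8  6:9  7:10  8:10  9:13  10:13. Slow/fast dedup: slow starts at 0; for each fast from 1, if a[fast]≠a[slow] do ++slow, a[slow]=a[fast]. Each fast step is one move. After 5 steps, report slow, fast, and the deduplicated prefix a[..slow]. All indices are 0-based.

slow=4, fast=6, prefix=[1, 2, 3, 6, 8]

slow=0 fast=1: a[fast]=2≠a[slow]=1 write a[1]=2, slow++,fast++
slow=1 fast=2: a[fast]=2=a[slow] dup, fast++
slow=1 fast=3: a[fast]=3≠a[slow]=2 write a[2]=3, slow++,fast++
slow=2 fast=4: a[fast]=6≠a[slow]=3 write a[3]=6, slow++,fast++
slow=3 fast=5: a[fast]=8≠a[slow]=6 write a[4]=8, slow++,fast++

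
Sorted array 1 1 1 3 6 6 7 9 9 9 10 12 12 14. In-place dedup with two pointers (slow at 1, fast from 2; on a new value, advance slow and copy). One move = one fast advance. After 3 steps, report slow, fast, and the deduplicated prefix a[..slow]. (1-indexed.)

slow=1 fast=2: a[fast]=1=a[slow] dup, fast++
slow=1 fast=3: a[fast]=1=a[slow] dup, fast++
slow=1 fast=4: a[fast]=3≠a[slow]=1 write a[2]=3, slow++,fast++

slow=2, fast=5, prefix=[1, 3]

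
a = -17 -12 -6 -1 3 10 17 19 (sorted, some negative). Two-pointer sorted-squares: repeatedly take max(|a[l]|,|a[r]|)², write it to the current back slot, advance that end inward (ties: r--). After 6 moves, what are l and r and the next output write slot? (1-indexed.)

l=1 r=8: |-17|<=|19| out[8]=361, r--
l=1 r=7: |-17|<=|17| out[7]=289, r--
l=1 r=6: |-17|>|10| out[6]=289, l++
l=2 r=6: |-12|>|10| out[5]=144, l++
l=3 r=6: |-6|<=|10| out[4]=100, r--
l=3 r=5: |-6|>|3| out[3]=36, l++

l=4, r=5, next write slot=2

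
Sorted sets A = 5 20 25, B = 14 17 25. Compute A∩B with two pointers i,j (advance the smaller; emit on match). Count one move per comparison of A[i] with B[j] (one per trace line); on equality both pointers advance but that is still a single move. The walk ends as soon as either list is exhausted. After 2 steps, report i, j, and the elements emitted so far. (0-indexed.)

[i=0,j=0] 5<14 → i++
[i=1,j=0] 20>14 → j++

i=1, j=1, emitted=[]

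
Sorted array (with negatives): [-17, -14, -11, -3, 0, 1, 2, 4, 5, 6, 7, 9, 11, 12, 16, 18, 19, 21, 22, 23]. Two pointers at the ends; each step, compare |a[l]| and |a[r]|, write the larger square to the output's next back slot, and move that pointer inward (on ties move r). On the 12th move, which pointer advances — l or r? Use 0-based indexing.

l=0 r=19: |-17|<=|23| out[19]=529, r--
l=0 r=18: |-17|<=|22| out[18]=484, r--
l=0 r=17: |-17|<=|21| out[17]=441, r--
l=0 r=16: |-17|<=|19| out[16]=361, r--
l=0 r=15: |-17|<=|18| out[15]=324, r--
l=0 r=14: |-17|>|16| out[14]=289, l++
l=1 r=14: |-14|<=|16| out[13]=256, r--
l=1 r=13: |-14|>|12| out[12]=196, l++
l=2 r=13: |-11|<=|12| out[11]=144, r--
l=2 r=12: |-11|<=|11| out[10]=121, r--
l=2 r=11: |-11|>|9| out[9]=121, l++
l=3 r=11: |-3|<=|9| out[8]=81, r--

r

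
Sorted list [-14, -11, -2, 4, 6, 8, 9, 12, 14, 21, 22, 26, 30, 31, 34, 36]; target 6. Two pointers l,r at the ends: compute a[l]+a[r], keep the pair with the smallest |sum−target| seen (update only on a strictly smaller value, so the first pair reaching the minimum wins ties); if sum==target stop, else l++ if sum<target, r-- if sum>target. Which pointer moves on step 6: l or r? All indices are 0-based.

l=0 r=15: -14+36=22 d=16 *, r--
l=0 r=14: -14+34=20 d=14 *, r--
l=0 r=13: -14+31=17 d=11 *, r--
l=0 r=12: -14+30=16 d=10 *, r--
l=0 r=11: -14+26=12 d=6 *, r--
l=0 r=10: -14+22=8 d=2 *, r--

r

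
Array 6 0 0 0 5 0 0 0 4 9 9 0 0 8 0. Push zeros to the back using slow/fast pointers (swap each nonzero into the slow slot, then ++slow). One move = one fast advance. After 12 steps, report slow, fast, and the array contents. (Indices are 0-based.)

slow=0 fast=0: a[fast]=6≠0 swap→a[0]=6, slow++,fast++
slow=1 fast=1: a[fast]=0, fast++
slow=1 fast=2: a[fast]=0, fast++
slow=1 fast=3: a[fast]=0, fast++
slow=1 fast=4: a[fast]=5≠0 swap→a[1]=5, slow++,fast++
slow=2 fast=5: a[fast]=0, fast++
slow=2 fast=6: a[fast]=0, fast++
slow=2 fast=7: a[fast]=0, fast++
slow=2 fast=8: a[fast]=4≠0 swap→a[2]=4, slow++,fast++
slow=3 fast=9: a[fast]=9≠0 swap→a[3]=9, slow++,fast++
slow=4 fast=10: a[fast]=9≠0 swap→a[4]=9, slow++,fast++
slow=5 fast=11: a[fast]=0, fast++

slow=5, fast=12, a=[6, 5, 4, 9, 9, 0, 0, 0, 0, 0, 0, 0, 0, 8, 0]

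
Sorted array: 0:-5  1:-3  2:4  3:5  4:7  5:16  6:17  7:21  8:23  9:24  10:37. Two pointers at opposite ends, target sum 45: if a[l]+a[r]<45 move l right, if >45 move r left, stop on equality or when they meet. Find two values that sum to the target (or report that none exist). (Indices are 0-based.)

(21, 24)

l=0 r=10: -5+37=32 <45, l++
l=1 r=10: -3+37=34 <45, l++
l=2 r=10: 4+37=41 <45, l++
l=3 r=10: 5+37=42 <45, l++
l=4 r=10: 7+37=44 <45, l++
l=5 r=10: 16+37=53 >45, r--
l=5 r=9: 16+24=40 <45, l++
l=6 r=9: 17+24=41 <45, l++
l=7 r=9: 21+24=45, found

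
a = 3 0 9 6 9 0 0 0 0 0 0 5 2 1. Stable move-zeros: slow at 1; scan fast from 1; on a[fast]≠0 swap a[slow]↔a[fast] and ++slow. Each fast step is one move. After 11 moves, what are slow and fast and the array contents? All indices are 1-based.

slow=1 fast=1: a[fast]=3≠0 swap→a[1]=3, slow++,fast++
slow=2 fast=2: a[fast]=0, fast++
slow=2 fast=3: a[fast]=9≠0 swap→a[2]=9, slow++,fast++
slow=3 fast=4: a[fast]=6≠0 swap→a[3]=6, slow++,fast++
slow=4 fast=5: a[fast]=9≠0 swap→a[4]=9, slow++,fast++
slow=5 fast=6: a[fast]=0, fast++
slow=5 fast=7: a[fast]=0, fast++
slow=5 fast=8: a[fast]=0, fast++
slow=5 fast=9: a[fast]=0, fast++
slow=5 fast=10: a[fast]=0, fast++
slow=5 fast=11: a[fast]=0, fast++

slow=5, fast=12, a=[3, 9, 6, 9, 0, 0, 0, 0, 0, 0, 0, 5, 2, 1]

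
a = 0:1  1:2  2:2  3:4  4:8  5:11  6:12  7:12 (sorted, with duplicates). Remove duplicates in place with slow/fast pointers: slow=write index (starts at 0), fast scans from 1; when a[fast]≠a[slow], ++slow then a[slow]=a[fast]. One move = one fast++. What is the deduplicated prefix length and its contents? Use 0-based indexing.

(s=0,f=1) a[fast]=2≠a[slow]=1 write a[1]=2 → slow++,fast++
(s=1,f=2) a[fast]=2=a[slow] dup → fast++
(s=1,f=3) a[fast]=4≠a[slow]=2 write a[2]=4 → slow++,fast++
(s=2,f=4) a[fast]=8≠a[slow]=4 write a[3]=8 → slow++,fast++
(s=3,f=5) a[fast]=11≠a[slow]=8 write a[4]=11 → slow++,fast++
(s=4,f=6) a[fast]=12≠a[slow]=11 write a[5]=12 → slow++,fast++
(s=5,f=7) a[fast]=12=a[slow] dup → fast++

length 6; prefix = [1, 2, 4, 8, 11, 12]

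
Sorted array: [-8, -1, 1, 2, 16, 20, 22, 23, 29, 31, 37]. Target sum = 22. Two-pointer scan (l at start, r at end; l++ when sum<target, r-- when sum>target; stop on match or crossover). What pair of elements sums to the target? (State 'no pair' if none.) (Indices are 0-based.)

(-1, 23)

l=0 r=10: -8+37=29 >22, r--
l=0 r=9: -8+31=23 >22, r--
l=0 r=8: -8+29=21 <22, l++
l=1 r=8: -1+29=28 >22, r--
l=1 r=7: -1+23=22, found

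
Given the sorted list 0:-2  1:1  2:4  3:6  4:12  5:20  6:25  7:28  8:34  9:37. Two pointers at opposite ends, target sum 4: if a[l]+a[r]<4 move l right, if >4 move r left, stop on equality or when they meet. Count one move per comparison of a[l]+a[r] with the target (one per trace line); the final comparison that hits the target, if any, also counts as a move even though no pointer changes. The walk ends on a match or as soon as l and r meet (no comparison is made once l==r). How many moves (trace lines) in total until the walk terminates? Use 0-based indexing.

7 moves

l=0 r=9: -2+37=35 >4, r--
l=0 r=8: -2+34=32 >4, r--
l=0 r=7: -2+28=26 >4, r--
l=0 r=6: -2+25=23 >4, r--
l=0 r=5: -2+20=18 >4, r--
l=0 r=4: -2+12=10 >4, r--
l=0 r=3: -2+6=4, found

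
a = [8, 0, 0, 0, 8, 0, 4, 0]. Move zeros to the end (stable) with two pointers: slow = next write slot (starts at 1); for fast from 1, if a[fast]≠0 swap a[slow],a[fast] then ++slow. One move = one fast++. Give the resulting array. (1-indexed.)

(s=1,f=1) a[fast]=8≠0 swap→a[1]=8 → slow++,fast++
(s=2,f=2) a[fast]=0 → fast++
(s=2,f=3) a[fast]=0 → fast++
(s=2,f=4) a[fast]=0 → fast++
(s=2,f=5) a[fast]=8≠0 swap→a[2]=8 → slow++,fast++
(s=3,f=6) a[fast]=0 → fast++
(s=3,f=7) a[fast]=4≠0 swap→a[3]=4 → slow++,fast++
(s=4,f=8) a[fast]=0 → fast++

[8, 8, 4, 0, 0, 0, 0, 0]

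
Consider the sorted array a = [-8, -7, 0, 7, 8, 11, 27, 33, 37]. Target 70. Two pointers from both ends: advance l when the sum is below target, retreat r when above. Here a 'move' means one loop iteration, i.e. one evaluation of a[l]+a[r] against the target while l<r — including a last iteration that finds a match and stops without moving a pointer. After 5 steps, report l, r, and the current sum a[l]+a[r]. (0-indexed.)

l=5, r=8, sum=48

[0,8] -8+37=29 <70 → l++
[1,8] -7+37=30 <70 → l++
[2,8] 0+37=37 <70 → l++
[3,8] 7+37=44 <70 → l++
[4,8] 8+37=45 <70 → l++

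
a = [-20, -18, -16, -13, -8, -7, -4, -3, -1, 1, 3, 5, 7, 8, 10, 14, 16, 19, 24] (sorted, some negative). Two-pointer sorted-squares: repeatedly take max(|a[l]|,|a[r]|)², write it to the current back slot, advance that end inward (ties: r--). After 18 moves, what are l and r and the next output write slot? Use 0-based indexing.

l=0 r=18: |-20|<=|24| out[18]=576, r--
l=0 r=17: |-20|>|19| out[17]=400, l++
l=1 r=17: |-18|<=|19| out[16]=361, r--
l=1 r=16: |-18|>|16| out[15]=324, l++
l=2 r=16: |-16|<=|16| out[14]=256, r--
l=2 r=15: |-16|>|14| out[13]=256, l++
l=3 r=15: |-13|<=|14| out[12]=196, r--
l=3 r=14: |-13|>|10| out[11]=169, l++
l=4 r=14: |-8|<=|10| out[10]=100, r--
l=4 r=13: |-8|<=|8| out[9]=64, r--
l=4 r=12: |-8|>|7| out[8]=64, l++
l=5 r=12: |-7|<=|7| out[7]=49, r--
l=5 r=11: |-7|>|5| out[6]=49, l++
l=6 r=11: |-4|<=|5| out[5]=25, r--
l=6 r=10: |-4|>|3| out[4]=16, l++
l=7 r=10: |-3|<=|3| out[3]=9, r--
l=7 r=9: |-3|>|1| out[2]=9, l++
l=8 r=9: |-1|<=|1| out[1]=1, r--

l=8, r=8, next write slot=0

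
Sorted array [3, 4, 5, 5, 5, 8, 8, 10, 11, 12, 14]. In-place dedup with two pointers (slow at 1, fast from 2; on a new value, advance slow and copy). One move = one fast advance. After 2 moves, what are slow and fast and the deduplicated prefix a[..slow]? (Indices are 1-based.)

slow=3, fast=4, prefix=[3, 4, 5]

slow=1 fast=2: a[fast]=4≠a[slow]=3 write a[2]=4, slow++,fast++
slow=2 fast=3: a[fast]=5≠a[slow]=4 write a[3]=5, slow++,fast++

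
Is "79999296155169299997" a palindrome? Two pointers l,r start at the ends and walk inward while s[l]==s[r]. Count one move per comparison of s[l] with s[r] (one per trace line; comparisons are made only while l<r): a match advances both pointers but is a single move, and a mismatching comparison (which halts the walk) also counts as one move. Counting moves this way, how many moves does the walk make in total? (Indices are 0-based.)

10 moves

l=0 r=19: '7'=='7', l++,r--
l=1 r=18: '9'=='9', l++,r--
l=2 r=17: '9'=='9', l++,r--
l=3 r=16: '9'=='9', l++,r--
l=4 r=15: '9'=='9', l++,r--
l=5 r=14: '2'=='2', l++,r--
l=6 r=13: '9'=='9', l++,r--
l=7 r=12: '6'=='6', l++,r--
l=8 r=11: '1'=='1', l++,r--
l=9 r=10: '5'=='5', l++,r--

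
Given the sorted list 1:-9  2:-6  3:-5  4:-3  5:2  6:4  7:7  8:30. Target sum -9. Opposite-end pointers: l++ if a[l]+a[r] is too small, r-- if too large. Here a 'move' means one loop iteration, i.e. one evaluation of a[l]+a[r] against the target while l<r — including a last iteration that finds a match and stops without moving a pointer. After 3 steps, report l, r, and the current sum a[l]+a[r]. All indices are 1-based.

l=1, r=5, sum=-7

[1,8] -9+30=21 >-9 → r--
[1,7] -9+7=-2 >-9 → r--
[1,6] -9+4=-5 >-9 → r--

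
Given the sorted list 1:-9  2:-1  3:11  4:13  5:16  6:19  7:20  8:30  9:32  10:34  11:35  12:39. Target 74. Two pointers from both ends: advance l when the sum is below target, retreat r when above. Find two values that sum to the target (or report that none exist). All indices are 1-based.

(35, 39)

l=1 r=12: -9+39=30 <74, l++
l=2 r=12: -1+39=38 <74, l++
l=3 r=12: 11+39=50 <74, l++
l=4 r=12: 13+39=52 <74, l++
l=5 r=12: 16+39=55 <74, l++
l=6 r=12: 19+39=58 <74, l++
l=7 r=12: 20+39=59 <74, l++
l=8 r=12: 30+39=69 <74, l++
l=9 r=12: 32+39=71 <74, l++
l=10 r=12: 34+39=73 <74, l++
l=11 r=12: 35+39=74, found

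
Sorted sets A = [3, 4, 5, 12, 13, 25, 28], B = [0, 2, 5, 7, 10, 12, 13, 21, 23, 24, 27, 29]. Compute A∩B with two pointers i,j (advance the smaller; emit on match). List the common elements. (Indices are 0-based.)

intersection = [5, 12, 13]

i=0 j=0: 3>0, j++
i=0 j=1: 3>2, j++
i=0 j=2: 3<5, i++
i=1 j=2: 4<5, i++
i=2 j=2: 5==5 emit, i++,j++
i=3 j=3: 12>7, j++
i=3 j=4: 12>10, j++
i=3 j=5: 12==12 emit, i++,j++
i=4 j=6: 13==13 emit, i++,j++
i=5 j=7: 25>21, j++
i=5 j=8: 25>23, j++
i=5 j=9: 25>24, j++
i=5 j=10: 25<27, i++
i=6 j=10: 28>27, j++
i=6 j=11: 28<29, i++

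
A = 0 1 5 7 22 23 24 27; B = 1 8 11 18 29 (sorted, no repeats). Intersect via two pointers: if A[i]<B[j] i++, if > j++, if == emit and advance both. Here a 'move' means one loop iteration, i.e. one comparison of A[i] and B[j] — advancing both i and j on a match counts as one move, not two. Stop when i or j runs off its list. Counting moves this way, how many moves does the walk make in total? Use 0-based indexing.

i=0 j=0: 0<1, i++
i=1 j=0: 1==1 emit, i++,j++
i=2 j=1: 5<8, i++
i=3 j=1: 7<8, i++
i=4 j=1: 22>8, j++
i=4 j=2: 22>11, j++
i=4 j=3: 22>18, j++
i=4 j=4: 22<29, i++
i=5 j=4: 23<29, i++
i=6 j=4: 24<29, i++
i=7 j=4: 27<29, i++

11 moves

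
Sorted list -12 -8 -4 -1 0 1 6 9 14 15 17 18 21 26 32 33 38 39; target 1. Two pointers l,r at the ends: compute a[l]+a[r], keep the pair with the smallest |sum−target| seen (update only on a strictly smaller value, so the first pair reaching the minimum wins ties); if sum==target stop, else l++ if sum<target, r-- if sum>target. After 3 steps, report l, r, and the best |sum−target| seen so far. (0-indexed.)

[0,17] -12+39=27 d=26 * → r--
[0,16] -12+38=26 d=25 * → r--
[0,15] -12+33=21 d=20 * → r--

l=0, r=14, best |Δ|=20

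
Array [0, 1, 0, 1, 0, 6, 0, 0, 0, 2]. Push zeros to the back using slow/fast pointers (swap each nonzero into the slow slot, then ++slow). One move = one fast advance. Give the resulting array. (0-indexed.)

[1, 1, 6, 2, 0, 0, 0, 0, 0, 0]

(s=0,f=0) a[fast]=0 → fast++
(s=0,f=1) a[fast]=1≠0 swap→a[0]=1 → slow++,fast++
(s=1,f=2) a[fast]=0 → fast++
(s=1,f=3) a[fast]=1≠0 swap→a[1]=1 → slow++,fast++
(s=2,f=4) a[fast]=0 → fast++
(s=2,f=5) a[fast]=6≠0 swap→a[2]=6 → slow++,fast++
(s=3,f=6) a[fast]=0 → fast++
(s=3,f=7) a[fast]=0 → fast++
(s=3,f=8) a[fast]=0 → fast++
(s=3,f=9) a[fast]=2≠0 swap→a[3]=2 → slow++,fast++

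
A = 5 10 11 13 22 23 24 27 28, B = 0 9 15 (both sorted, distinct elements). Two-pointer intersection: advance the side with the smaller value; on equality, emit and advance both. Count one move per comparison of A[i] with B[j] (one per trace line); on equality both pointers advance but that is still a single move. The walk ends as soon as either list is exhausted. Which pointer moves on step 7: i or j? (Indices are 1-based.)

[i=1,j=1] 5>0 → j++
[i=1,j=2] 5<9 → i++
[i=2,j=2] 10>9 → j++
[i=2,j=3] 10<15 → i++
[i=3,j=3] 11<15 → i++
[i=4,j=3] 13<15 → i++
[i=5,j=3] 22>15 → j++

j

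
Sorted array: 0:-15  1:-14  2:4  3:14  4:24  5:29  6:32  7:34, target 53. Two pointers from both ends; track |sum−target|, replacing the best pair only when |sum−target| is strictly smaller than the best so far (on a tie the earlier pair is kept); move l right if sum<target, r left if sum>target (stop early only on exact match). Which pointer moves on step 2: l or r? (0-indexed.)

[0,7] -15+34=19 d=34 * → l++
[1,7] -14+34=20 d=33 * → l++

l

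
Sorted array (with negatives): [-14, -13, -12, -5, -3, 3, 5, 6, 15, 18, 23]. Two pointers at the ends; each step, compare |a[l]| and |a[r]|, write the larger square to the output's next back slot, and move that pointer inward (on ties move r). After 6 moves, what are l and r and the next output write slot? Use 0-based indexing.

l=0 r=10: |-14|<=|23| out[10]=529, r--
l=0 r=9: |-14|<=|18| out[9]=324, r--
l=0 r=8: |-14|<=|15| out[8]=225, r--
l=0 r=7: |-14|>|6| out[7]=196, l++
l=1 r=7: |-13|>|6| out[6]=169, l++
l=2 r=7: |-12|>|6| out[5]=144, l++

l=3, r=7, next write slot=4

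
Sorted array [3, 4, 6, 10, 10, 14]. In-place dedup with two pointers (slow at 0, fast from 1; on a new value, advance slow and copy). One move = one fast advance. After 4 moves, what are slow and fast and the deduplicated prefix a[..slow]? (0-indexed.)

(s=0,f=1) a[fast]=4≠a[slow]=3 write a[1]=4 → slow++,fast++
(s=1,f=2) a[fast]=6≠a[slow]=4 write a[2]=6 → slow++,fast++
(s=2,f=3) a[fast]=10≠a[slow]=6 write a[3]=10 → slow++,fast++
(s=3,f=4) a[fast]=10=a[slow] dup → fast++

slow=3, fast=5, prefix=[3, 4, 6, 10]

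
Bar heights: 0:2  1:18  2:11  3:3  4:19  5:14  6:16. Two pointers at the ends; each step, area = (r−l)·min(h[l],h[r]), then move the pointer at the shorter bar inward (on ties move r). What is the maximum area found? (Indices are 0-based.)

[0,6] min(2,16)*6=12 best=12 * → l++
[1,6] min(18,16)*5=80 best=80 * → r--
[1,5] min(18,14)*4=56 best=80 → r--
[1,4] min(18,19)*3=54 best=80 → l++
[2,4] min(11,19)*2=22 best=80 → l++
[3,4] min(3,19)*1=3 best=80 → l++

max area = 80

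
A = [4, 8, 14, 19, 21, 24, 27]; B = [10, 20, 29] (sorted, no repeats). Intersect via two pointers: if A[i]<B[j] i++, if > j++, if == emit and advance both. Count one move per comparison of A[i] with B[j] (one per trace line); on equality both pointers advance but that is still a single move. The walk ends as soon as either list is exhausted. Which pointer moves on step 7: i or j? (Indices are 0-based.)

i

i=0 j=0: 4<10, i++
i=1 j=0: 8<10, i++
i=2 j=0: 14>10, j++
i=2 j=1: 14<20, i++
i=3 j=1: 19<20, i++
i=4 j=1: 21>20, j++
i=4 j=2: 21<29, i++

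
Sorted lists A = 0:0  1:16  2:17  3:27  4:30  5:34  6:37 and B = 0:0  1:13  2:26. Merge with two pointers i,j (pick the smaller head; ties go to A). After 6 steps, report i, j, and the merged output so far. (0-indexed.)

i=0 j=0: A[i]=0<=B[j]=0 take 0, i++
i=1 j=0: A[i]=16>B[j]=0 take 0, j++
i=1 j=1: A[i]=16>B[j]=13 take 13, j++
i=1 j=2: A[i]=16<=B[j]=26 take 16, i++
i=2 j=2: A[i]=17<=B[j]=26 take 17, i++
i=3 j=2: A[i]=27>B[j]=26 take 26, j++

i=3, j=3, merged so far=[0, 0, 13, 16, 17, 26]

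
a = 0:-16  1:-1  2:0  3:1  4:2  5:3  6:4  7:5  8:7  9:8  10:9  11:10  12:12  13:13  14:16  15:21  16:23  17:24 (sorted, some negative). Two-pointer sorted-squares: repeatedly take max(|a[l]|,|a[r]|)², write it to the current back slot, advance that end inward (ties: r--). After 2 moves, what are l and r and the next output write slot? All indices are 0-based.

l=0 r=17: |-16|<=|24| out[17]=576, r--
l=0 r=16: |-16|<=|23| out[16]=529, r--

l=0, r=15, next write slot=15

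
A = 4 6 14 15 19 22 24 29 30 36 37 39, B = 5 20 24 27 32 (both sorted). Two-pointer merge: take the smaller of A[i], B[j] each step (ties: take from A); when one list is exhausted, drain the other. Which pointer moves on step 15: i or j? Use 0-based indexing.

i

[i=0,j=0] A[i]=4<=B[j]=5 take 4 → i++
[i=1,j=0] A[i]=6>B[j]=5 take 5 → j++
[i=1,j=1] A[i]=6<=B[j]=20 take 6 → i++
[i=2,j=1] A[i]=14<=B[j]=20 take 14 → i++
[i=3,j=1] A[i]=15<=B[j]=20 take 15 → i++
[i=4,j=1] A[i]=19<=B[j]=20 take 19 → i++
[i=5,j=1] A[i]=22>B[j]=20 take 20 → j++
[i=5,j=2] A[i]=22<=B[j]=24 take 22 → i++
[i=6,j=2] A[i]=24<=B[j]=24 take 24 → i++
[i=7,j=2] A[i]=29>B[j]=24 take 24 → j++
[i=7,j=3] A[i]=29>B[j]=27 take 27 → j++
[i=7,j=4] A[i]=29<=B[j]=32 take 29 → i++
[i=8,j=4] A[i]=30<=B[j]=32 take 30 → i++
[i=9,j=4] A[i]=36>B[j]=32 take 32 → j++
[i=9,j=5] B done, take A[i]=36 → i++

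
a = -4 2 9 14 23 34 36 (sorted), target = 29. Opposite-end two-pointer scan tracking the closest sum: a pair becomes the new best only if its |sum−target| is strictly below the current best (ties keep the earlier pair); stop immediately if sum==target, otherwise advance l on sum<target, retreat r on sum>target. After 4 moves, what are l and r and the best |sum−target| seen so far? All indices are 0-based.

l=2, r=4, best |Δ|=1

[0,6] -4+36=32 d=3 * → r--
[0,5] -4+34=30 d=1 * → r--
[0,4] -4+23=19 d=10 → l++
[1,4] 2+23=25 d=4 → l++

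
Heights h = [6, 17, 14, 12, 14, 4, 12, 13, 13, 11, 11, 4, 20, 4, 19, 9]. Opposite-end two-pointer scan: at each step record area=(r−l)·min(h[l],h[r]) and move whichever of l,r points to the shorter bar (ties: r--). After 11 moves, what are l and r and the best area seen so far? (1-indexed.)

[1,16] min(6,9)*15=90 best=90 * → l++
[2,16] min(17,9)*14=126 best=126 * → r--
[2,15] min(17,19)*13=221 best=221 * → l++
[3,15] min(14,19)*12=168 best=221 → l++
[4,15] min(12,19)*11=132 best=221 → l++
[5,15] min(14,19)*10=140 best=221 → l++
[6,15] min(4,19)*9=36 best=221 → l++
[7,15] min(12,19)*8=96 best=221 → l++
[8,15] min(13,19)*7=91 best=221 → l++
[9,15] min(13,19)*6=78 best=221 → l++
[10,15] min(11,19)*5=55 best=221 → l++

l=11, r=15, best area=221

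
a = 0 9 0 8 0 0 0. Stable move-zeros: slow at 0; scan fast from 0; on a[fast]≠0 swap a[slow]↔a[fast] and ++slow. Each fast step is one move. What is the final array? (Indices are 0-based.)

slow=0 fast=0: a[fast]=0, fast++
slow=0 fast=1: a[fast]=9≠0 swap→a[0]=9, slow++,fast++
slow=1 fast=2: a[fast]=0, fast++
slow=1 fast=3: a[fast]=8≠0 swap→a[1]=8, slow++,fast++
slow=2 fast=4: a[fast]=0, fast++
slow=2 fast=5: a[fast]=0, fast++
slow=2 fast=6: a[fast]=0, fast++

[9, 8, 0, 0, 0, 0, 0]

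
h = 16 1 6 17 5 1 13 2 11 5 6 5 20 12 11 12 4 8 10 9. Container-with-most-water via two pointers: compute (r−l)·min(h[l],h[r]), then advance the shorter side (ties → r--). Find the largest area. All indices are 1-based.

[1,20] min(16,9)*19=171 best=171 * → r--
[1,19] min(16,10)*18=180 best=180 * → r--
[1,18] min(16,8)*17=136 best=180 → r--
[1,17] min(16,4)*16=64 best=180 → r--
[1,16] min(16,12)*15=180 best=180 → r--
[1,15] min(16,11)*14=154 best=180 → r--
[1,14] min(16,12)*13=156 best=180 → r--
[1,13] min(16,20)*12=192 best=192 * → l++
[2,13] min(1,20)*11=11 best=192 → l++
[3,13] min(6,20)*10=60 best=192 → l++
[4,13] min(17,20)*9=153 best=192 → l++
[5,13] min(5,20)*8=40 best=192 → l++
[6,13] min(1,20)*7=7 best=192 → l++
[7,13] min(13,20)*6=78 best=192 → l++
[8,13] min(2,20)*5=10 best=192 → l++
[9,13] min(11,20)*4=44 best=192 → l++
[10,13] min(5,20)*3=15 best=192 → l++
[11,13] min(6,20)*2=12 best=192 → l++
[12,13] min(5,20)*1=5 best=192 → l++

max area = 192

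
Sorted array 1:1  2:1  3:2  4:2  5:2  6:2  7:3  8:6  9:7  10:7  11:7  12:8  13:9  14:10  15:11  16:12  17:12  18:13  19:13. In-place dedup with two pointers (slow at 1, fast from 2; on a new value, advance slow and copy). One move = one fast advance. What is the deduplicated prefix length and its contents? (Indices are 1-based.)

length 11; prefix = [1, 2, 3, 6, 7, 8, 9, 10, 11, 12, 13]

slow=1 fast=2: a[fast]=1=a[slow] dup, fast++
slow=1 fast=3: a[fast]=2≠a[slow]=1 write a[2]=2, slow++,fast++
slow=2 fast=4: a[fast]=2=a[slow] dup, fast++
slow=2 fast=5: a[fast]=2=a[slow] dup, fast++
slow=2 fast=6: a[fast]=2=a[slow] dup, fast++
slow=2 fast=7: a[fast]=3≠a[slow]=2 write a[3]=3, slow++,fast++
slow=3 fast=8: a[fast]=6≠a[slow]=3 write a[4]=6, slow++,fast++
slow=4 fast=9: a[fast]=7≠a[slow]=6 write a[5]=7, slow++,fast++
slow=5 fast=10: a[fast]=7=a[slow] dup, fast++
slow=5 fast=11: a[fast]=7=a[slow] dup, fast++
slow=5 fast=12: a[fast]=8≠a[slow]=7 write a[6]=8, slow++,fast++
slow=6 fast=13: a[fast]=9≠a[slow]=8 write a[7]=9, slow++,fast++
slow=7 fast=14: a[fast]=10≠a[slow]=9 write a[8]=10, slow++,fast++
slow=8 fast=15: a[fast]=11≠a[slow]=10 write a[9]=11, slow++,fast++
slow=9 fast=16: a[fast]=12≠a[slow]=11 write a[10]=12, slow++,fast++
slow=10 fast=17: a[fast]=12=a[slow] dup, fast++
slow=10 fast=18: a[fast]=13≠a[slow]=12 write a[11]=13, slow++,fast++
slow=11 fast=19: a[fast]=13=a[slow] dup, fast++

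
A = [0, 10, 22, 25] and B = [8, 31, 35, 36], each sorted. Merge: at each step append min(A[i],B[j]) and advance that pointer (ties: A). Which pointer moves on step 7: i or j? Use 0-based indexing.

[i=0,j=0] A[i]=0<=B[j]=8 take 0 → i++
[i=1,j=0] A[i]=10>B[j]=8 take 8 → j++
[i=1,j=1] A[i]=10<=B[j]=31 take 10 → i++
[i=2,j=1] A[i]=22<=B[j]=31 take 22 → i++
[i=3,j=1] A[i]=25<=B[j]=31 take 25 → i++
[i=4,j=1] A done, take B[j]=31 → j++
[i=4,j=2] A done, take B[j]=35 → j++

j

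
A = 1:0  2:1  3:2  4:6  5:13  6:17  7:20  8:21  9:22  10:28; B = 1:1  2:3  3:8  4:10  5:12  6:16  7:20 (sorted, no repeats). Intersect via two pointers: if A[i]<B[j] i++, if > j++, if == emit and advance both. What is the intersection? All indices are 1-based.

intersection = [1, 20]

[i=1,j=1] 0<1 → i++
[i=2,j=1] 1==1 emit → i++,j++
[i=3,j=2] 2<3 → i++
[i=4,j=2] 6>3 → j++
[i=4,j=3] 6<8 → i++
[i=5,j=3] 13>8 → j++
[i=5,j=4] 13>10 → j++
[i=5,j=5] 13>12 → j++
[i=5,j=6] 13<16 → i++
[i=6,j=6] 17>16 → j++
[i=6,j=7] 17<20 → i++
[i=7,j=7] 20==20 emit → i++,j++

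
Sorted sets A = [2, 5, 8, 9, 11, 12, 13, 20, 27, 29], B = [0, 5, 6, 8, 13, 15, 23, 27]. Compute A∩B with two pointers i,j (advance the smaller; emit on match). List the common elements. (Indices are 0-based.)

intersection = [5, 8, 13, 27]

i=0 j=0: 2>0, j++
i=0 j=1: 2<5, i++
i=1 j=1: 5==5 emit, i++,j++
i=2 j=2: 8>6, j++
i=2 j=3: 8==8 emit, i++,j++
i=3 j=4: 9<13, i++
i=4 j=4: 11<13, i++
i=5 j=4: 12<13, i++
i=6 j=4: 13==13 emit, i++,j++
i=7 j=5: 20>15, j++
i=7 j=6: 20<23, i++
i=8 j=6: 27>23, j++
i=8 j=7: 27==27 emit, i++,j++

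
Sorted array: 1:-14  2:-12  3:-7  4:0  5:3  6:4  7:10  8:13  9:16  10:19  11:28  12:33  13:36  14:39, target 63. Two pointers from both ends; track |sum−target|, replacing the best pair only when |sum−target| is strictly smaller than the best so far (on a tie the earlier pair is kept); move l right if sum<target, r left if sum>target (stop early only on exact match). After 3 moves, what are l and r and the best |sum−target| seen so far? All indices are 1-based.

l=4, r=14, best |Δ|=31

[1,14] -14+39=25 d=38 * → l++
[2,14] -12+39=27 d=36 * → l++
[3,14] -7+39=32 d=31 * → l++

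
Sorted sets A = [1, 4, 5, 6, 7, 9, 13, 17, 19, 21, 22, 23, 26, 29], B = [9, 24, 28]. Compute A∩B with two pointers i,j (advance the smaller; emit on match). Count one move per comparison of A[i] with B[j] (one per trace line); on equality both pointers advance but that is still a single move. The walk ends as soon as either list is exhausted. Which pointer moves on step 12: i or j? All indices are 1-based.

i

i=1 j=1: 1<9, i++
i=2 j=1: 4<9, i++
i=3 j=1: 5<9, i++
i=4 j=1: 6<9, i++
i=5 j=1: 7<9, i++
i=6 j=1: 9==9 emit, i++,j++
i=7 j=2: 13<24, i++
i=8 j=2: 17<24, i++
i=9 j=2: 19<24, i++
i=10 j=2: 21<24, i++
i=11 j=2: 22<24, i++
i=12 j=2: 23<24, i++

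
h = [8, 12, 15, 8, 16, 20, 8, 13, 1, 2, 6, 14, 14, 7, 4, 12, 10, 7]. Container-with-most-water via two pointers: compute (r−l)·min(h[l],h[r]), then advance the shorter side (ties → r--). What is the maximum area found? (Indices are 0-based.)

max area = 168

[0,17] min(8,7)*17=119 best=119 * → r--
[0,16] min(8,10)*16=128 best=128 * → l++
[1,16] min(12,10)*15=150 best=150 * → r--
[1,15] min(12,12)*14=168 best=168 * → r--
[1,14] min(12,4)*13=52 best=168 → r--
[1,13] min(12,7)*12=84 best=168 → r--
[1,12] min(12,14)*11=132 best=168 → l++
[2,12] min(15,14)*10=140 best=168 → r--
[2,11] min(15,14)*9=126 best=168 → r--
[2,10] min(15,6)*8=48 best=168 → r--
[2,9] min(15,2)*7=14 best=168 → r--
[2,8] min(15,1)*6=6 best=168 → r--
[2,7] min(15,13)*5=65 best=168 → r--
[2,6] min(15,8)*4=32 best=168 → r--
[2,5] min(15,20)*3=45 best=168 → l++
[3,5] min(8,20)*2=16 best=168 → l++
[4,5] min(16,20)*1=16 best=168 → l++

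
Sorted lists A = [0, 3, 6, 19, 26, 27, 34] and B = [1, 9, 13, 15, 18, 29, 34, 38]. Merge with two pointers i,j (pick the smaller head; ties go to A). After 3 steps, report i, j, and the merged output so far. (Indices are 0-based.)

i=0 j=0: A[i]=0<=B[j]=1 take 0, i++
i=1 j=0: A[i]=3>B[j]=1 take 1, j++
i=1 j=1: A[i]=3<=B[j]=9 take 3, i++

i=2, j=1, merged so far=[0, 1, 3]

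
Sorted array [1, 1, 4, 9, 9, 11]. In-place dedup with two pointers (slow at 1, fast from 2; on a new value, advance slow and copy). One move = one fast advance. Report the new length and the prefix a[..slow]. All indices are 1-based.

slow=1 fast=2: a[fast]=1=a[slow] dup, fast++
slow=1 fast=3: a[fast]=4≠a[slow]=1 write a[2]=4, slow++,fast++
slow=2 fast=4: a[fast]=9≠a[slow]=4 write a[3]=9, slow++,fast++
slow=3 fast=5: a[fast]=9=a[slow] dup, fast++
slow=3 fast=6: a[fast]=11≠a[slow]=9 write a[4]=11, slow++,fast++

length 4; prefix = [1, 4, 9, 11]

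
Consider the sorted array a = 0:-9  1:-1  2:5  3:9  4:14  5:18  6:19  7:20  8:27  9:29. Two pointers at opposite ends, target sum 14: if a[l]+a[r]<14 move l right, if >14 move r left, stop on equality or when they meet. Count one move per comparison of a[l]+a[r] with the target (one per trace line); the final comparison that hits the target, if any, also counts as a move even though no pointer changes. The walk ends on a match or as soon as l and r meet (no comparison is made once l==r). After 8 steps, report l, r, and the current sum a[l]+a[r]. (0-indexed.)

l=2, r=3, sum=14

l=0 r=9: -9+29=20 >14, r--
l=0 r=8: -9+27=18 >14, r--
l=0 r=7: -9+20=11 <14, l++
l=1 r=7: -1+20=19 >14, r--
l=1 r=6: -1+19=18 >14, r--
l=1 r=5: -1+18=17 >14, r--
l=1 r=4: -1+14=13 <14, l++
l=2 r=4: 5+14=19 >14, r--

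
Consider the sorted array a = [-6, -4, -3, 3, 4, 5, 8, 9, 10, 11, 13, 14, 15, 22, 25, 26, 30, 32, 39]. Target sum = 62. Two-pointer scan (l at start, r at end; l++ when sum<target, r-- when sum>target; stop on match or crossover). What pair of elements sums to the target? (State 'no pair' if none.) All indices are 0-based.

[0,18] -6+39=33 <62 → l++
[1,18] -4+39=35 <62 → l++
[2,18] -3+39=36 <62 → l++
[3,18] 3+39=42 <62 → l++
[4,18] 4+39=43 <62 → l++
[5,18] 5+39=44 <62 → l++
[6,18] 8+39=47 <62 → l++
[7,18] 9+39=48 <62 → l++
[8,18] 10+39=49 <62 → l++
[9,18] 11+39=50 <62 → l++
[10,18] 13+39=52 <62 → l++
[11,18] 14+39=53 <62 → l++
[12,18] 15+39=54 <62 → l++
[13,18] 22+39=61 <62 → l++
[14,18] 25+39=64 >62 → r--
[14,17] 25+32=57 <62 → l++
[15,17] 26+32=58 <62 → l++
[16,17] 30+32=62 → found

(30, 32)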